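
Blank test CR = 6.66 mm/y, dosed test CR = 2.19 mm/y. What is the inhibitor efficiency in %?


Apply the inhibitor-efficiency definition: IE = (CR_blank − CR_inh)/CR_blank × 100
IE = (6.66 − 2.19) / 6.66 × 100
IE = 4.47 / 6.66 × 100 = 67.1 %

67.1 %


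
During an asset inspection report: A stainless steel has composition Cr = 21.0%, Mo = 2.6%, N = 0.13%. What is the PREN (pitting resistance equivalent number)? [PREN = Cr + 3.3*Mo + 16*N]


Apply the PREN formula: PREN = Cr + 3.3*Mo + 16*N
PREN = 21.0 + 3.3*2.6 + 16*0.13
PREN = 21.0 + 8.58 + 2.08 = 31.66

31.66


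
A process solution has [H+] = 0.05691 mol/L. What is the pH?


pH = −log10[H+]
pH = −log10(0.05691) = 1.24

1.24


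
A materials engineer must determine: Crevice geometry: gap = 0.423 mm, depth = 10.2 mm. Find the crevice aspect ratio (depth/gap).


Aspect ratio = depth / gap
Ratio = 10.2 / 0.423 = 24.1

24.1


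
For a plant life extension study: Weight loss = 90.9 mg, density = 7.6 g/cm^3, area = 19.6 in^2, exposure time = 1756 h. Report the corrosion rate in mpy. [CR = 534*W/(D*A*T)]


Apply the mpy weight-loss relation: CR = 534 * W / (D * A * T)
Numerator: 534 * 90.9 = 48540.6
Denominator: 7.6 * 19.6 * 1756 = 261573.76
CR = 48540.6 / 261573.76 = 0.18557 mpy

0.18557 mpy


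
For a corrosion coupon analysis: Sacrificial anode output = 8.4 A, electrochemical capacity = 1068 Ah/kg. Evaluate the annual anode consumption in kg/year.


Annual consumption = current * hours per year / capacity
Rate = 8.4 * 8760 / 1068 = 68.9 kg/year

68.9 kg/year


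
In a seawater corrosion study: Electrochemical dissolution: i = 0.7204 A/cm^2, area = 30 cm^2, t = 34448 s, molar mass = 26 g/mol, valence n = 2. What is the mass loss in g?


Apply Faraday's law: m = i*A*t*M / (n*F)
Total charge passed Q = i*A*t = 0.7204*30*34448 = 744490.176 C
m = Q*M/(n*F) = 744490.176*26/(2*96485) = 100.30961 g

100.30961 g


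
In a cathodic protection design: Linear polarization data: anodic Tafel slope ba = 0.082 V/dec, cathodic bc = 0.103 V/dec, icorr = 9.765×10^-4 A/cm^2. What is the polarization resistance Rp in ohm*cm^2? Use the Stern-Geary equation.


Apply the Stern-Geary equation: Rp = ba*bc / (2.303*icorr*(ba+bc))
ba*bc = 0.082*0.103 = 0.008446
ba+bc = 0.185; 2.303*icorr*(ba+bc) = 2.303*9.765×10^-4*0.185 = 4.1604271×10^-4
Rp = 0.008446 / 4.1604271×10^-4 = 20.3 ohm*cm^2

20.3 ohm*cm^2


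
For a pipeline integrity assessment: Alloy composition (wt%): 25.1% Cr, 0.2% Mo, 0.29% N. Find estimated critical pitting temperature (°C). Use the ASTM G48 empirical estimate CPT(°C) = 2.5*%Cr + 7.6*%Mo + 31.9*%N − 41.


Apply the ASTM G48 empirical CPT estimate: CPT(°C) = 2.5*%Cr + 7.6*%Mo + 31.9*%N − 41
2.5*25.1 = 62.75; 7.6*0.2 = 1.52; 31.9*0.29 = 9.251
CPT = 62.75 + 1.52 + 9.251 − 41 = 32.521 °C
Rounded to 0.1 °C: CPT ≈ 32.5 °C

32.5 °C


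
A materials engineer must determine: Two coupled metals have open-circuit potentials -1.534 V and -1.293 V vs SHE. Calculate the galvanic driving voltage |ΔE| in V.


Driving voltage is the absolute potential difference.
|ΔE| = |-1.534 − (-1.293)| = 0.241 V

0.241 V


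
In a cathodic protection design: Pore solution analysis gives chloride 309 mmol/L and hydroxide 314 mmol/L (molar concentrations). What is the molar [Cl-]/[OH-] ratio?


Threshold parameter = [Cl-] / [OH-] (molar basis; both in mmol/L, so units cancel)
Ratio = 309 / 314 = 0.98

0.98


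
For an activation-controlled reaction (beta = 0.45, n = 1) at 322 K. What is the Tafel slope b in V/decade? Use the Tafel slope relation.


Apply the Tafel slope relation: b = 2.303*R*T/(beta*n*F)
Numerator: 2.303 * 8.314 * 322 = 6165.38
Denominator: 0.45 * 1 * 96485 = 43418.25
b = 6165.38 / 43418.25 = 0.142 V/decade

0.142 V/decade


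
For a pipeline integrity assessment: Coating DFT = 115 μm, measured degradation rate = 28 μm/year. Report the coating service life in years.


Service life = thickness / degradation rate
Life = 115 / 28 = 4.1 years

4.1 years


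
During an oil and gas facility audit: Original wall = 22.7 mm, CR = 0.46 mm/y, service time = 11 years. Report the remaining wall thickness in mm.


Remaining wall = original − CR × time
t = 22.7 − 0.46*11 = 22.7 − 5.06 = 17.64 mm

17.64 mm


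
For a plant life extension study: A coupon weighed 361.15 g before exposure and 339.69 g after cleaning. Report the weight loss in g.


Weight loss = initial − final
WL = 361.15 − 339.69 = 21.46 g

21.46 g


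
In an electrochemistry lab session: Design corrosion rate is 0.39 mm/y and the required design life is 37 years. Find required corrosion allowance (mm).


Corrosion allowance = CR × design life
CA = 0.39 * 37 = 14.43 mm

14.43 mm


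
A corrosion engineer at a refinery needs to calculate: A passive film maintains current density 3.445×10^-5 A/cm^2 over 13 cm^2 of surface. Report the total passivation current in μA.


I = i_pass * A, then convert A → μA (×10^6)
I = 3.445×10^-5 * 13 * 10^6 = 447.85 μA

447.85 μA


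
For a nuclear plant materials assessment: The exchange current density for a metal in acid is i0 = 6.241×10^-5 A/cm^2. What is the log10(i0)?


i0 = 6.241×10^-5 A/cm^2
log10(i0) = -4.205

-4.205


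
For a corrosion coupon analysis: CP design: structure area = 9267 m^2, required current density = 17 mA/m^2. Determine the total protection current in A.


I = area * current density, then convert mA → A (÷1000)
I = 9267 * 17 / 1000 = 157.54 A

157.54 A


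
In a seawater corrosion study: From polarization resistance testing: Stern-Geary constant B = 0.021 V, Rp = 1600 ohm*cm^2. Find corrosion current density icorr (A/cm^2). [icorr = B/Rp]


Apply the Stern-Geary relation: icorr = B / Rp
icorr = 0.021 / 1600 = 1.312×10^-5 A/cm^2

1.312×10^-5 A/cm^2


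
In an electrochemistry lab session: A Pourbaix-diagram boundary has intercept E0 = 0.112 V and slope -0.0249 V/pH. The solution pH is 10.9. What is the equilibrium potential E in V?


Apply the Pourbaix line equation: E = E0 + slope*pH
E = 0.112 + (-0.0249)*10.9 = 0.112 + (-0.27141) = -0.15941 V
Rounded to 4 decimal places: E = -0.1594 V

-0.1594 V


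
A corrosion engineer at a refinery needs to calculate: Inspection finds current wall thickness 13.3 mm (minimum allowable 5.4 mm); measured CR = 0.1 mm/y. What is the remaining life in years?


Apply the remaining-life relation: RL = (t_current − t_min) / CR
RL = (13.3 − 5.4) / 0.1 = 7.9 / 0.1 = 79.0 years

79.0 years


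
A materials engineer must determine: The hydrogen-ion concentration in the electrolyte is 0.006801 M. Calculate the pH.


pH = −log10[H+]
pH = −log10(0.006801) = 2.17

2.17


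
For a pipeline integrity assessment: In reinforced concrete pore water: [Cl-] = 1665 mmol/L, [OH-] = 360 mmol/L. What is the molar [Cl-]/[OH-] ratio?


Threshold parameter = [Cl-] / [OH-] (molar basis; both in mmol/L, so units cancel)
Ratio = 1665 / 360 = 4.63

4.63


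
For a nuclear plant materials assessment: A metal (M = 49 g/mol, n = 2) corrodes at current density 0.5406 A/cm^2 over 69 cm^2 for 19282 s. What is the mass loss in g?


Apply Faraday's law: m = i*A*t*M / (n*F)
Total charge passed Q = i*A*t = 0.5406*69*19282 = 719245.5948 C
m = Q*M/(n*F) = 719245.5948*49/(2*96485) = 182.635 g

182.635 g


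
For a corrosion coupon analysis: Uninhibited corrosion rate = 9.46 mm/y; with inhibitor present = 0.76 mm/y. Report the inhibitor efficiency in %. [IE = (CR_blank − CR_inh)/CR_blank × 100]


Apply the inhibitor-efficiency definition: IE = (CR_blank − CR_inh)/CR_blank × 100
IE = (9.46 − 0.76) / 9.46 × 100
IE = 8.7 / 9.46 × 100 = 92.0 %

92.0 %


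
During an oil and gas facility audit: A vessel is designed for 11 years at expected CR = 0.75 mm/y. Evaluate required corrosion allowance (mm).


Corrosion allowance = CR × design life
CA = 0.75 * 11 = 8.25 mm

8.25 mm


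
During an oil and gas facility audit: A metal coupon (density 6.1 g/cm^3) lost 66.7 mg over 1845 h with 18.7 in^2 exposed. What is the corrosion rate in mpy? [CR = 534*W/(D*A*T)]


Apply the mpy weight-loss relation: CR = 534 * W / (D * A * T)
Numerator: 534 * 66.7 = 35617.8
Denominator: 6.1 * 18.7 * 1845 = 210459.15
CR = 35617.8 / 210459.15 = 0.169 mpy

0.169 mpy


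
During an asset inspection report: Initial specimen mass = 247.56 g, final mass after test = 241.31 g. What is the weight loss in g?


Weight loss = initial − final
WL = 247.56 − 241.31 = 6.25 g

6.25 g


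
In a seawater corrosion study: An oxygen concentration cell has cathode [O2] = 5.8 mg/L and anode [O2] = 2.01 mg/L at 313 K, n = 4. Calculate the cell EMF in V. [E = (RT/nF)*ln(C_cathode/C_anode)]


Apply the Nernst concentration-cell relation: E = (RT/nF)*ln(C_cathode/C_anode)
RT/nF = 8.314*313/(4*96485) = 0.00674271 V
ln(5.8/2.01) = 1.05972
E = 0.00674271 * 1.05972 = 0.00715 V

0.00715 V


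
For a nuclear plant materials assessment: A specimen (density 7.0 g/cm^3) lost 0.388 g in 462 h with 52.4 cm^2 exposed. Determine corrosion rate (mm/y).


Apply the mm/y weight-loss relation: CR = 87600 * W / (D * A * T)
Numerator: 87600 * 0.388 = 33988.8
Denominator: 7.0 * 52.4 * 462 = 169461.6
CR = 33988.8 / 169461.6 = 0.2006 mm/y

0.2006 mm/y


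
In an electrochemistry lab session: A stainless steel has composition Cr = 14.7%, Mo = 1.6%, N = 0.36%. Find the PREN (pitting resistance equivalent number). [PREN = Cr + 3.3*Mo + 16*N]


Apply the PREN formula: PREN = Cr + 3.3*Mo + 16*N
PREN = 14.7 + 3.3*1.6 + 16*0.36
PREN = 14.7 + 5.28 + 5.76 = 25.74

25.74


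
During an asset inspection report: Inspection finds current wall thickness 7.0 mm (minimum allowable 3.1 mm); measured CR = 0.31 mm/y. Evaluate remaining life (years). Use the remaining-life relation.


Apply the remaining-life relation: RL = (t_current − t_min) / CR
RL = (7.0 − 3.1) / 0.31 = 3.9 / 0.31 = 12.6 years

12.6 years


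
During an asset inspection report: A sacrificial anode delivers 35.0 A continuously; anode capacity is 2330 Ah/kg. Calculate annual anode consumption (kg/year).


Annual consumption = current * hours per year / capacity
Rate = 35.0 * 8760 / 2330 = 131.6 kg/year

131.6 kg/year


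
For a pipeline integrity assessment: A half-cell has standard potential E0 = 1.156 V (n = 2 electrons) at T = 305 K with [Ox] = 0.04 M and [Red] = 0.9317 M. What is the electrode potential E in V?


Apply the Nernst equation: E = E0 + (RT/nF)*ln([Ox]/[Red])
Step 1: RT/nF = 8.314*305/(2*96485) = 0.01314075 V
Step 2: [Ox]/[Red] = 0.04/0.9317 = 0.042932
Step 3: ln(0.042932) = -3.148138
Step 4: correction = 0.01314075 * -3.148138 = -0.0414 V
E = 1.156 + -0.0414 = 1.1146 V

1.1146 V


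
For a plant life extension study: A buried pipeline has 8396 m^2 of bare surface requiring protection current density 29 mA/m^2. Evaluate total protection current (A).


I = area * current density, then convert mA → A (÷1000)
I = 8396 * 29 / 1000 = 243.48 A

243.48 A


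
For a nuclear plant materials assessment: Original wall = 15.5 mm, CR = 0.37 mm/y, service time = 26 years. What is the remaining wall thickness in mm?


Remaining wall = original − CR × time
t = 15.5 − 0.37*26 = 15.5 − 9.62 = 5.88 mm

5.88 mm


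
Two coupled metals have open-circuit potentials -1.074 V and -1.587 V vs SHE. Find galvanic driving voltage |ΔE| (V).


Driving voltage is the absolute potential difference.
|ΔE| = |-1.074 − (-1.587)| = 0.513 V

0.513 V


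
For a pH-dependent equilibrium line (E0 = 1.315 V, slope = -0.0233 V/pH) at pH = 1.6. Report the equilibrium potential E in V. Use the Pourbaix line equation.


Apply the Pourbaix line equation: E = E0 + slope*pH
E = 1.315 + (-0.0233)*1.6 = 1.315 + (-0.03728) = 1.27772 V
Rounded to 3 decimal places: E = 1.278 V

1.278 V


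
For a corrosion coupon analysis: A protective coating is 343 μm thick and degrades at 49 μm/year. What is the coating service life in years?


Service life = thickness / degradation rate
Life = 343 / 49 = 7.0 years

7.0 years


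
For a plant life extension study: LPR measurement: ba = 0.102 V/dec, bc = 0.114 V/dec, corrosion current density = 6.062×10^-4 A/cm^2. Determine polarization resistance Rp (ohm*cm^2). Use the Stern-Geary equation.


Apply the Stern-Geary equation: Rp = ba*bc / (2.303*icorr*(ba+bc))
ba*bc = 0.102*0.114 = 0.011628
ba+bc = 0.216; 2.303*icorr*(ba+bc) = 2.303*6.062×10^-4*0.216 = 3.0155298×10^-4
Rp = 0.011628 / 3.0155298×10^-4 = 38.56 ohm*cm^2

38.56 ohm*cm^2


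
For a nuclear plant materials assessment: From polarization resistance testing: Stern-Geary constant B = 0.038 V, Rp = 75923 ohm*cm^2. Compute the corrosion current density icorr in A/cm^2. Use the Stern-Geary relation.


Apply the Stern-Geary relation: icorr = B / Rp
icorr = 0.038 / 75923 = 5.005×10^-7 A/cm^2

5.005×10^-7 A/cm^2


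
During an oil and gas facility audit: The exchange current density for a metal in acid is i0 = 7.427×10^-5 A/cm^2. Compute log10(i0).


i0 = 7.427×10^-5 A/cm^2
log10(i0) = -4.129

-4.129


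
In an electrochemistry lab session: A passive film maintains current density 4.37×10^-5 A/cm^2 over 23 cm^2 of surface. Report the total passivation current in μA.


I = i_pass * A, then convert A → μA (×10^6)
I = 4.37×10^-5 * 23 * 10^6 = 1005.1 μA

1005.1 μA


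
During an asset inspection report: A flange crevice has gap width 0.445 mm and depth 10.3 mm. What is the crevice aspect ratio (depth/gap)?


Aspect ratio = depth / gap
Ratio = 10.3 / 0.445 = 23.1

23.1


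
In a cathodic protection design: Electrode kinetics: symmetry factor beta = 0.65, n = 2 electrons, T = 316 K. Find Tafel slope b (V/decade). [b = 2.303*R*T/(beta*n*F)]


Apply the Tafel slope relation: b = 2.303*R*T/(beta*n*F)
Numerator: 2.303 * 8.314 * 316 = 6050.5
Denominator: 0.65 * 2 * 96485 = 125430.5
b = 6050.5 / 125430.5 = 0.0482 V/decade

0.0482 V/decade


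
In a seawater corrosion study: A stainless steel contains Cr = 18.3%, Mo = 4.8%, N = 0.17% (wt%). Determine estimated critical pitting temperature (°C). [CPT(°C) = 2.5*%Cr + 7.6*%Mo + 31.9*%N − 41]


Apply the ASTM G48 empirical CPT estimate: CPT(°C) = 2.5*%Cr + 7.6*%Mo + 31.9*%N − 41
2.5*18.3 = 45.75; 7.6*4.8 = 36.48; 31.9*0.17 = 5.423
CPT = 45.75 + 36.48 + 5.423 − 41 = 46.653 °C
Rounded to 0.1 °C: CPT ≈ 46.7 °C

46.7 °C


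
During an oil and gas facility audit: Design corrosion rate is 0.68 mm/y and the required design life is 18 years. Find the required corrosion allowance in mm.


Corrosion allowance = CR × design life
CA = 0.68 * 18 = 12.24 mm

12.24 mm


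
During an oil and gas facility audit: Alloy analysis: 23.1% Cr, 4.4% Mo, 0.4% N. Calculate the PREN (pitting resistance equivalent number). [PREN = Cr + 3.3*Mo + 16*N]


Apply the PREN formula: PREN = Cr + 3.3*Mo + 16*N
PREN = 23.1 + 3.3*4.4 + 16*0.4
PREN = 23.1 + 14.52 + 6.4 = 44.02

44.02


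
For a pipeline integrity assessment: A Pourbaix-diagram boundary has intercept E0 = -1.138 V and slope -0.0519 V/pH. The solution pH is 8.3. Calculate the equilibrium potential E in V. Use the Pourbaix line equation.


Apply the Pourbaix line equation: E = E0 + slope*pH
E = -1.138 + (-0.0519)*8.3 = -1.138 + (-0.43077) = -1.56877 V
Rounded to 3 decimal places: E = -1.569 V

-1.569 V


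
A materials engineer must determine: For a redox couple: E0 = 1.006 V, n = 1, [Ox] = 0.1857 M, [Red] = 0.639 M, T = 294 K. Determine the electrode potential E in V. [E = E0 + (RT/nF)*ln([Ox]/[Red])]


Apply the Nernst equation: E = E0 + (RT/nF)*ln([Ox]/[Red])
Step 1: RT/nF = 8.314*294/(1*96485) = 0.02533364 V
Step 2: [Ox]/[Red] = 0.1857/0.639 = 0.29061
Step 3: ln(0.29061) = -1.235773
Step 4: correction = 0.02533364 * -1.235773 = -0.0313 V
E = 1.006 + -0.0313 = 0.9747 V

0.9747 V


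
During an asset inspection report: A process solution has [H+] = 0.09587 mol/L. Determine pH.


pH = −log10[H+]
pH = −log10(0.09587) = 1.02

1.02


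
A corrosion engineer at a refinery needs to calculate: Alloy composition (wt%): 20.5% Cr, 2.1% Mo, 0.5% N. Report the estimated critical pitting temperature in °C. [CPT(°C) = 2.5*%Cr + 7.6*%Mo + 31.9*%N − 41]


Apply the ASTM G48 empirical CPT estimate: CPT(°C) = 2.5*%Cr + 7.6*%Mo + 31.9*%N − 41
2.5*20.5 = 51.25; 7.6*2.1 = 15.96; 31.9*0.5 = 15.95
CPT = 51.25 + 15.96 + 15.95 − 41 = 42.16 °C
Rounded to 0.1 °C: CPT ≈ 42.2 °C

42.2 °C


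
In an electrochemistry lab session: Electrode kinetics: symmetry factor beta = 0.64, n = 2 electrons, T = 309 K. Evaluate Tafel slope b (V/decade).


Apply the Tafel slope relation: b = 2.303*R*T/(beta*n*F)
Numerator: 2.303 * 8.314 * 309 = 5916.47
Denominator: 0.64 * 2 * 96485 = 123500.8
b = 5916.47 / 123500.8 = 0.048 V/decade

0.048 V/decade


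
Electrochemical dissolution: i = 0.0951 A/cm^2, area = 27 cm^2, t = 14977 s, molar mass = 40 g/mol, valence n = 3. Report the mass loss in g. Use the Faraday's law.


Apply Faraday's law: m = i*A*t*M / (n*F)
Total charge passed Q = i*A*t = 0.0951*27*14977 = 38456.4429 C
m = Q*M/(n*F) = 38456.4429*40/(3*96485) = 5.31432 g

5.31432 g


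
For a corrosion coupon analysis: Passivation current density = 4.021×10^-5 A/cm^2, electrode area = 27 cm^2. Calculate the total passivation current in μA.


I = i_pass * A, then convert A → μA (×10^6)
I = 4.021×10^-5 * 27 * 10^6 = 1085.67 μA

1085.67 μA


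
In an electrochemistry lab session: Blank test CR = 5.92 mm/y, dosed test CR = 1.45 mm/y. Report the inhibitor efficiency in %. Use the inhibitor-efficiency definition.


Apply the inhibitor-efficiency definition: IE = (CR_blank − CR_inh)/CR_blank × 100
IE = (5.92 − 1.45) / 5.92 × 100
IE = 4.47 / 5.92 × 100 = 75.5 %

75.5 %


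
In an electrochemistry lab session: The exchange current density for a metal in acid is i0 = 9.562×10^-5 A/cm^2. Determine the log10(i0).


i0 = 9.562×10^-5 A/cm^2
log10(i0) = -4.019

-4.019


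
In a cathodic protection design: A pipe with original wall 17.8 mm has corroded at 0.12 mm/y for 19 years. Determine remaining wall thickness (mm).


Remaining wall = original − CR × time
t = 17.8 − 0.12*19 = 17.8 − 2.28 = 15.52 mm

15.52 mm


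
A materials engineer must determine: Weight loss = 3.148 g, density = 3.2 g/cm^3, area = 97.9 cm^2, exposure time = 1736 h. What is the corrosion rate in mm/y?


Apply the mm/y weight-loss relation: CR = 87600 * W / (D * A * T)
Numerator: 87600 * 3.148 = 275764.8
Denominator: 3.2 * 97.9 * 1736 = 543854.08
CR = 275764.8 / 543854.08 = 0.507057 mm/y

0.507057 mm/y


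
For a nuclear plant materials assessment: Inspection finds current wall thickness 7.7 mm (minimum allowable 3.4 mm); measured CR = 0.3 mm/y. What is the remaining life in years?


Apply the remaining-life relation: RL = (t_current − t_min) / CR
RL = (7.7 − 3.4) / 0.3 = 4.3 / 0.3 = 14.3 years

14.3 years


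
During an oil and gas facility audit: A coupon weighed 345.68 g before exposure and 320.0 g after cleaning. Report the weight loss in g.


Weight loss = initial − final
WL = 345.68 − 320.0 = 25.68 g

25.68 g


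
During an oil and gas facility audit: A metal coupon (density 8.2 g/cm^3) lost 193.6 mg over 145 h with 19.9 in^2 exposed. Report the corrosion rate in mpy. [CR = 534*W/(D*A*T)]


Apply the mpy weight-loss relation: CR = 534 * W / (D * A * T)
Numerator: 534 * 193.6 = 103382.4
Denominator: 8.2 * 19.9 * 145 = 23661.1
CR = 103382.4 / 23661.1 = 4.3693 mpy

4.3693 mpy


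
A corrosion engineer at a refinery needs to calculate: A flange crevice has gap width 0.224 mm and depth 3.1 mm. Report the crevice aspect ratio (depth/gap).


Aspect ratio = depth / gap
Ratio = 3.1 / 0.224 = 13.8

13.8


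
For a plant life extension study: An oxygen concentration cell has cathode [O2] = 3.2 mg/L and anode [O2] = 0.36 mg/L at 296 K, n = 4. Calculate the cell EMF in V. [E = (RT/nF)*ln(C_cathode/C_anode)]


Apply the Nernst concentration-cell relation: E = (RT/nF)*ln(C_cathode/C_anode)
RT/nF = 8.314*296/(4*96485) = 0.00637649 V
ln(3.2/0.36) = 2.1848
E = 0.00637649 * 2.1848 = 0.01393 V

0.01393 V


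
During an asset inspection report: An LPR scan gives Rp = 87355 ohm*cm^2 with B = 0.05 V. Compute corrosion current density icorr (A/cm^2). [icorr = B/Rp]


Apply the Stern-Geary relation: icorr = B / Rp
icorr = 0.05 / 87355 = 5.724×10^-7 A/cm^2

5.724×10^-7 A/cm^2


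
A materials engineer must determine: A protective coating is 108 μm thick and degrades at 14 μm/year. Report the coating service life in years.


Service life = thickness / degradation rate
Life = 108 / 14 = 7.7 years

7.7 years


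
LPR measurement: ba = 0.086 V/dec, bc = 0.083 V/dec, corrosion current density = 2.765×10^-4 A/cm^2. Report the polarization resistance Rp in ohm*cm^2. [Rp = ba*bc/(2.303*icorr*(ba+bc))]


Apply the Stern-Geary equation: Rp = ba*bc / (2.303*icorr*(ba+bc))
ba*bc = 0.086*0.083 = 0.007138
ba+bc = 0.169; 2.303*icorr*(ba+bc) = 2.303*2.765×10^-4*0.169 = 1.0761574×10^-4
Rp = 0.007138 / 1.0761574×10^-4 = 66.3 ohm*cm^2

66.3 ohm*cm^2


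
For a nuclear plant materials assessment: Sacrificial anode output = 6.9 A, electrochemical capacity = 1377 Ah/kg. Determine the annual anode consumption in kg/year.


Annual consumption = current * hours per year / capacity
Rate = 6.9 * 8760 / 1377 = 43.9 kg/year

43.9 kg/year


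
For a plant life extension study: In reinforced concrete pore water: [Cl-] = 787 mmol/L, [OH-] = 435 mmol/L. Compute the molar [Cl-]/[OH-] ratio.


Threshold parameter = [Cl-] / [OH-] (molar basis; both in mmol/L, so units cancel)
Ratio = 787 / 435 = 1.81

1.81


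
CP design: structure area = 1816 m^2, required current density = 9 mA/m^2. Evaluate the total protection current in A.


I = area * current density, then convert mA → A (÷1000)
I = 1816 * 9 / 1000 = 16.34 A

16.34 A


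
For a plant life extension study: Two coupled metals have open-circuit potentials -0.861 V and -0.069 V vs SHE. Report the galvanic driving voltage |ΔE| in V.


Driving voltage is the absolute potential difference.
|ΔE| = |-0.861 − (-0.069)| = 0.792 V

0.792 V


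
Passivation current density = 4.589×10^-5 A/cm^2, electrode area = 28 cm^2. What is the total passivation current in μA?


I = i_pass * A, then convert A → μA (×10^6)
I = 4.589×10^-5 * 28 * 10^6 = 1284.92 μA

1284.92 μA


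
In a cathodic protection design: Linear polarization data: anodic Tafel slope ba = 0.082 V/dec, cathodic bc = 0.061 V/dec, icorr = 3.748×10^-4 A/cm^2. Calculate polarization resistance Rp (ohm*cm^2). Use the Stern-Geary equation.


Apply the Stern-Geary equation: Rp = ba*bc / (2.303*icorr*(ba+bc))
ba*bc = 0.082*0.061 = 0.005002
ba+bc = 0.143; 2.303*icorr*(ba+bc) = 2.303*3.748×10^-4*0.143 = 1.2343251×10^-4
Rp = 0.005002 / 1.2343251×10^-4 = 40.5 ohm*cm^2

40.5 ohm*cm^2


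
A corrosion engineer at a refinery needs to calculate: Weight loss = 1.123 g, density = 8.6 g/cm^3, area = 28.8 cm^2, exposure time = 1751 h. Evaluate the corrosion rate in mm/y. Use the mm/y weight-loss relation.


Apply the mm/y weight-loss relation: CR = 87600 * W / (D * A * T)
Numerator: 87600 * 1.123 = 98374.8
Denominator: 8.6 * 28.8 * 1751 = 433687.68
CR = 98374.8 / 433687.68 = 0.226833 mm/y

0.226833 mm/y


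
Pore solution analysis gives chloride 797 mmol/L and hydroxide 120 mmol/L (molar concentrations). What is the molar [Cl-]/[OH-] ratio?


Threshold parameter = [Cl-] / [OH-] (molar basis; both in mmol/L, so units cancel)
Ratio = 797 / 120 = 6.64

6.64


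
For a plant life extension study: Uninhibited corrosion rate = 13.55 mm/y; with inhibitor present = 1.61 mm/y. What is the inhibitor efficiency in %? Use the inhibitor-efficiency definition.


Apply the inhibitor-efficiency definition: IE = (CR_blank − CR_inh)/CR_blank × 100
IE = (13.55 − 1.61) / 13.55 × 100
IE = 11.94 / 13.55 × 100 = 88.1 %

88.1 %


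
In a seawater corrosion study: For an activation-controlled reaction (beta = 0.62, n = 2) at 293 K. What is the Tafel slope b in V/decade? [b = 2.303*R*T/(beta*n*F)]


Apply the Tafel slope relation: b = 2.303*R*T/(beta*n*F)
Numerator: 2.303 * 8.314 * 293 = 5610.11
Denominator: 0.62 * 2 * 96485 = 119641.4
b = 5610.11 / 119641.4 = 0.047 V/decade

0.047 V/decade


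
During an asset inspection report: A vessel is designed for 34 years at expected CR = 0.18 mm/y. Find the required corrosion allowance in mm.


Corrosion allowance = CR × design life
CA = 0.18 * 34 = 6.12 mm

6.12 mm


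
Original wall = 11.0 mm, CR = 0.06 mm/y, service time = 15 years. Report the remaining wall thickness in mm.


Remaining wall = original − CR × time
t = 11.0 − 0.06*15 = 11.0 − 0.9 = 10.1 mm

10.1 mm


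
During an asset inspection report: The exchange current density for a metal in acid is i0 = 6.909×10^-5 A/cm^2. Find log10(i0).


i0 = 6.909×10^-5 A/cm^2
log10(i0) = -4.161

-4.161


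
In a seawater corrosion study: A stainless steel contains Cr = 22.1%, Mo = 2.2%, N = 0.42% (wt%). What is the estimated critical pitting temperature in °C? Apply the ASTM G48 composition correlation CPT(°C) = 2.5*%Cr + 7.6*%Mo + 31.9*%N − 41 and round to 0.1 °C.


Apply the ASTM G48 empirical CPT estimate: CPT(°C) = 2.5*%Cr + 7.6*%Mo + 31.9*%N − 41
2.5*22.1 = 55.25; 7.6*2.2 = 16.72; 31.9*0.42 = 13.398
CPT = 55.25 + 16.72 + 13.398 − 41 = 44.368 °C
Rounded to 0.1 °C: CPT ≈ 44.4 °C

44.4 °C


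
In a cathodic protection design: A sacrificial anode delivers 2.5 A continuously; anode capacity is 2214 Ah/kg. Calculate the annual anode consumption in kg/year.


Annual consumption = current * hours per year / capacity
Rate = 2.5 * 8760 / 2214 = 9.9 kg/year

9.9 kg/year


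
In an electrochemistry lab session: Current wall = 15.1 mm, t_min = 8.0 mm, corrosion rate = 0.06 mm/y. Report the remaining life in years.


Apply the remaining-life relation: RL = (t_current − t_min) / CR
RL = (15.1 − 8.0) / 0.06 = 7.1 / 0.06 = 118.3 years

118.3 years


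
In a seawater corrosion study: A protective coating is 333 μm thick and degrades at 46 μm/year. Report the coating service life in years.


Service life = thickness / degradation rate
Life = 333 / 46 = 7.2 years

7.2 years


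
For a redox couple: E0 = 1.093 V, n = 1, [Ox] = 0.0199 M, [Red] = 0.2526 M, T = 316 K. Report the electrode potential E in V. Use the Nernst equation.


Apply the Nernst equation: E = E0 + (RT/nF)*ln([Ox]/[Red])
Step 1: RT/nF = 8.314*316/(1*96485) = 0.02722935 V
Step 2: [Ox]/[Red] = 0.0199/0.2526 = 0.078781
Step 3: ln(0.078781) = -2.541083
Step 4: correction = 0.02722935 * -2.541083 = -0.069 V
E = 1.093 + -0.069 = 1.024 V

1.024 V


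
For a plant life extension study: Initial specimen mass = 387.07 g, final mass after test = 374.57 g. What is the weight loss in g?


Weight loss = initial − final
WL = 387.07 − 374.57 = 12.5 g

12.5 g


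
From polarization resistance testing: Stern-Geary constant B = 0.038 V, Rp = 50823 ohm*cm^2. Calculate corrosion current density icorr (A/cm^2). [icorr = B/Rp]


Apply the Stern-Geary relation: icorr = B / Rp
icorr = 0.038 / 50823 = 7.477×10^-7 A/cm^2

7.477×10^-7 A/cm^2


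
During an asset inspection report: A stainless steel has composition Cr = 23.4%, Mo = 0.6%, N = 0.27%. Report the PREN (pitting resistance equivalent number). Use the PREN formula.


Apply the PREN formula: PREN = Cr + 3.3*Mo + 16*N
PREN = 23.4 + 3.3*0.6 + 16*0.27
PREN = 23.4 + 1.98 + 4.32 = 29.7

29.7


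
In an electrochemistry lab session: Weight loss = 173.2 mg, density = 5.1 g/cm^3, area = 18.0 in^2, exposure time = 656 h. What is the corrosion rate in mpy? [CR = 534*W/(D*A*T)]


Apply the mpy weight-loss relation: CR = 534 * W / (D * A * T)
Numerator: 534 * 173.2 = 92488.8
Denominator: 5.1 * 18.0 * 656 = 60220.8
CR = 92488.8 / 60220.8 = 1.5358 mpy

1.5358 mpy


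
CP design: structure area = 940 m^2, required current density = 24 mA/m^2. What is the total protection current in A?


I = area * current density, then convert mA → A (÷1000)
I = 940 * 24 / 1000 = 22.56 A

22.56 A


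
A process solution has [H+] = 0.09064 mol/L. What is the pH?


pH = −log10[H+]
pH = −log10(0.09064) = 1.04

1.04


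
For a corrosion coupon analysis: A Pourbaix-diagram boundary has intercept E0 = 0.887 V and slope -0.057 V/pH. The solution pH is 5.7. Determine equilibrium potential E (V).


Apply the Pourbaix line equation: E = E0 + slope*pH
E = 0.887 + (-0.057)*5.7 = 0.887 + (-0.3249) = 0.5621 V
Rounded to 4 decimal places: E = 0.5621 V

0.5621 V


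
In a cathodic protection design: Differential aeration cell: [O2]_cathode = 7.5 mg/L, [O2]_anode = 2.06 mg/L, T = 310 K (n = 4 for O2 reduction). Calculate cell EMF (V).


Apply the Nernst concentration-cell relation: E = (RT/nF)*ln(C_cathode/C_anode)
RT/nF = 8.314*310/(4*96485) = 0.00667808 V
ln(7.5/2.06) = 1.2922
E = 0.00667808 * 1.2922 = 0.00863 V

0.00863 V


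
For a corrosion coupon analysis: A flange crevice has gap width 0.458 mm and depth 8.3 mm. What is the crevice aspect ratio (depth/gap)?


Aspect ratio = depth / gap
Ratio = 8.3 / 0.458 = 18.1

18.1


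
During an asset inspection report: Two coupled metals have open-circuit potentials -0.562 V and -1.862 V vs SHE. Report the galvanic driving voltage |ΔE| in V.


Driving voltage is the absolute potential difference.
|ΔE| = |-0.562 − (-1.862)| = 1.3 V

1.3 V


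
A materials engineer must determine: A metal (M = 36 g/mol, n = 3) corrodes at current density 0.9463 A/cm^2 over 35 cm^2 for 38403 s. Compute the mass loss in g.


Apply Faraday's law: m = i*A*t*M / (n*F)
Total charge passed Q = i*A*t = 0.9463*35*38403 = 1271926.5615 C
m = Q*M/(n*F) = 1271926.5615*36/(3*96485) = 158.19162 g

158.19162 g


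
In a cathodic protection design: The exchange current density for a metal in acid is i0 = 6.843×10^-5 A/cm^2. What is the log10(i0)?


i0 = 6.843×10^-5 A/cm^2
log10(i0) = -4.165

-4.165


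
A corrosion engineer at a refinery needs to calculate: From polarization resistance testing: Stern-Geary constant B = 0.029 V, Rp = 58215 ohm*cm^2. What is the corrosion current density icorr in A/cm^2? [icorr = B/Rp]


Apply the Stern-Geary relation: icorr = B / Rp
icorr = 0.029 / 58215 = 4.982×10^-7 A/cm^2

4.982×10^-7 A/cm^2


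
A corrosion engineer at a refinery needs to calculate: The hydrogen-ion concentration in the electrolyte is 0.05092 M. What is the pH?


pH = −log10[H+]
pH = −log10(0.05092) = 1.29

1.29


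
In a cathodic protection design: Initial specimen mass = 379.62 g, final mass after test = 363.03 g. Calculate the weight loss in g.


Weight loss = initial − final
WL = 379.62 − 363.03 = 16.59 g

16.59 g


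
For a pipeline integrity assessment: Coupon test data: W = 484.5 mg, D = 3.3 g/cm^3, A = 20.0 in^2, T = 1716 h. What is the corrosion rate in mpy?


Apply the mpy weight-loss relation: CR = 534 * W / (D * A * T)
Numerator: 534 * 484.5 = 258723.0
Denominator: 3.3 * 20.0 * 1716 = 113256.0
CR = 258723.0 / 113256.0 = 2.2844 mpy

2.2844 mpy


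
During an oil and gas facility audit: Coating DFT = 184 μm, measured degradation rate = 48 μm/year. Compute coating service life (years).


Service life = thickness / degradation rate
Life = 184 / 48 = 3.8 years

3.8 years


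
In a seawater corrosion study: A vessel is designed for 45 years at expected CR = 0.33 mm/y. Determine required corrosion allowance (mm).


Corrosion allowance = CR × design life
CA = 0.33 * 45 = 14.85 mm

14.85 mm


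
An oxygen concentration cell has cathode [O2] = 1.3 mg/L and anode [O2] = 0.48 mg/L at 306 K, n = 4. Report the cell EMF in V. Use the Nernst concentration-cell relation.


Apply the Nernst concentration-cell relation: E = (RT/nF)*ln(C_cathode/C_anode)
RT/nF = 8.314*306/(4*96485) = 0.00659192 V
ln(1.3/0.48) = 0.99633
E = 0.00659192 * 0.99633 = 0.00657 V

0.00657 V


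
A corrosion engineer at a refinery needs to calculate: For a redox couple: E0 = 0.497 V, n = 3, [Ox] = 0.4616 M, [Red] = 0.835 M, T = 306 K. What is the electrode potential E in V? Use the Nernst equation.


Apply the Nernst equation: E = E0 + (RT/nF)*ln([Ox]/[Red])
Step 1: RT/nF = 8.314*306/(3*96485) = 0.00878922 V
Step 2: [Ox]/[Red] = 0.4616/0.835 = 0.552814
Step 3: ln(0.552814) = -0.592734
Step 4: correction = 0.00878922 * -0.592734 = -0.005 V
E = 0.497 + -0.005 = 0.492 V

0.492 V


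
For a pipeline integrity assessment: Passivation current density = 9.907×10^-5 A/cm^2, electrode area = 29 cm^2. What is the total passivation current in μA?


I = i_pass * A, then convert A → μA (×10^6)
I = 9.907×10^-5 * 29 * 10^6 = 2873.03 μA

2873.03 μA


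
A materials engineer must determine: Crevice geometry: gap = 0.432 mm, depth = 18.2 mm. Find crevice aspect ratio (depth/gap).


Aspect ratio = depth / gap
Ratio = 18.2 / 0.432 = 42.1

42.1


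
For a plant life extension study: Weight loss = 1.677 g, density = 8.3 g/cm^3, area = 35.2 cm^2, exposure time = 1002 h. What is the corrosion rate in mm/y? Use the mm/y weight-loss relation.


Apply the mm/y weight-loss relation: CR = 87600 * W / (D * A * T)
Numerator: 87600 * 1.677 = 146905.2
Denominator: 8.3 * 35.2 * 1002 = 292744.32
CR = 146905.2 / 292744.32 = 0.50182 mm/y

0.50182 mm/y


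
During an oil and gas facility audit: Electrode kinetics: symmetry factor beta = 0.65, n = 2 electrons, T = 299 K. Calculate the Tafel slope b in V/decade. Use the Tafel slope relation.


Apply the Tafel slope relation: b = 2.303*R*T/(beta*n*F)
Numerator: 2.303 * 8.314 * 299 = 5725.0
Denominator: 0.65 * 2 * 96485 = 125430.5
b = 5725.0 / 125430.5 = 0.0456 V/decade

0.0456 V/decade


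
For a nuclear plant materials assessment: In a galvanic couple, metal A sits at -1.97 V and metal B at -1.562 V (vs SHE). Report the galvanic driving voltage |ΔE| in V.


Driving voltage is the absolute potential difference.
|ΔE| = |-1.97 − (-1.562)| = 0.408 V

0.408 V


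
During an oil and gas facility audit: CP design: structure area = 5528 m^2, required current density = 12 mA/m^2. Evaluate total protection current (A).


I = area * current density, then convert mA → A (÷1000)
I = 5528 * 12 / 1000 = 66.34 A

66.34 A


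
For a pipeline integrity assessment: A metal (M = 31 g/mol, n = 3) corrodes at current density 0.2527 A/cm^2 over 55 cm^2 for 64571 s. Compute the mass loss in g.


Apply Faraday's law: m = i*A*t*M / (n*F)
Total charge passed Q = i*A*t = 0.2527*55*64571 = 897440.0435 C
m = Q*M/(n*F) = 897440.0435*31/(3*96485) = 96.1139 g

96.1139 g


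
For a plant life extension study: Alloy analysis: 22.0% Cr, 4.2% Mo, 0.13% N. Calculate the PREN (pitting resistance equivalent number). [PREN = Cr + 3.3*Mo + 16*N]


Apply the PREN formula: PREN = Cr + 3.3*Mo + 16*N
PREN = 22.0 + 3.3*4.2 + 16*0.13
PREN = 22.0 + 13.86 + 2.08 = 37.94

37.94


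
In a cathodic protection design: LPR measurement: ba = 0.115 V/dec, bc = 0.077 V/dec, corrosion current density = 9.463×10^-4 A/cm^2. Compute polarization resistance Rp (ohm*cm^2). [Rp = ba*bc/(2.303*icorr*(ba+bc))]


Apply the Stern-Geary equation: Rp = ba*bc / (2.303*icorr*(ba+bc))
ba*bc = 0.115*0.077 = 0.008855
ba+bc = 0.192; 2.303*icorr*(ba+bc) = 2.303*9.463×10^-4*0.192 = 4.1843115×10^-4
Rp = 0.008855 / 4.1843115×10^-4 = 21.2 ohm*cm^2

21.2 ohm*cm^2


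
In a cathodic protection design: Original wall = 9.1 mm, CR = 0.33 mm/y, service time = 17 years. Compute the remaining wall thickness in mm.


Remaining wall = original − CR × time
t = 9.1 − 0.33*17 = 9.1 − 5.61 = 3.49 mm

3.49 mm


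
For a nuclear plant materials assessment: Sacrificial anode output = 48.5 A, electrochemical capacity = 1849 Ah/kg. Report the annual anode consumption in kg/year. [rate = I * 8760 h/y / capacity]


Annual consumption = current * hours per year / capacity
Rate = 48.5 * 8760 / 1849 = 229.8 kg/year

229.8 kg/year


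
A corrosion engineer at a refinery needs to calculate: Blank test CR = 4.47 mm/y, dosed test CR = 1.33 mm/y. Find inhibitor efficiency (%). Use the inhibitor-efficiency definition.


Apply the inhibitor-efficiency definition: IE = (CR_blank − CR_inh)/CR_blank × 100
IE = (4.47 − 1.33) / 4.47 × 100
IE = 3.14 / 4.47 × 100 = 70.2 %

70.2 %


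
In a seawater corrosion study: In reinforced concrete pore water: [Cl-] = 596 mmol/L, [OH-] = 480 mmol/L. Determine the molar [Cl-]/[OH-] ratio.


Threshold parameter = [Cl-] / [OH-] (molar basis; both in mmol/L, so units cancel)
Ratio = 596 / 480 = 1.24

1.24


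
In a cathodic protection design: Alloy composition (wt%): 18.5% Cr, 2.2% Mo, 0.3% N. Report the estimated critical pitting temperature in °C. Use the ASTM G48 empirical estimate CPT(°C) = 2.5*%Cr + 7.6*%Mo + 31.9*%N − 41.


Apply the ASTM G48 empirical CPT estimate: CPT(°C) = 2.5*%Cr + 7.6*%Mo + 31.9*%N − 41
2.5*18.5 = 46.25; 7.6*2.2 = 16.72; 31.9*0.3 = 9.57
CPT = 46.25 + 16.72 + 9.57 − 41 = 31.54 °C
Rounded to 0.1 °C: CPT ≈ 31.5 °C

31.5 °C


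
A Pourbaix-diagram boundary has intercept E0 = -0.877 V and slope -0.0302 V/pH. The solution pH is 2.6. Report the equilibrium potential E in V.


Apply the Pourbaix line equation: E = E0 + slope*pH
E = -0.877 + (-0.0302)*2.6 = -0.877 + (-0.07852) = -0.95552 V
Rounded to 4 decimal places: E = -0.9555 V

-0.9555 V


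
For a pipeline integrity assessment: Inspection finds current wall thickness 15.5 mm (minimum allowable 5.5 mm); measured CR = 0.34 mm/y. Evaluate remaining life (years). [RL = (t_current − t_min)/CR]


Apply the remaining-life relation: RL = (t_current − t_min) / CR
RL = (15.5 − 5.5) / 0.34 = 10.0 / 0.34 = 29.4 years

29.4 years


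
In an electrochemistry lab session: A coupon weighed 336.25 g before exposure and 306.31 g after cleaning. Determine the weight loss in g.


Weight loss = initial − final
WL = 336.25 − 306.31 = 29.94 g

29.94 g


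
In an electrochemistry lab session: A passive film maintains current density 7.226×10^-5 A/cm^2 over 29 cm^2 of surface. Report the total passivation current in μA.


I = i_pass * A, then convert A → μA (×10^6)
I = 7.226×10^-5 * 29 * 10^6 = 2095.54 μA

2095.54 μA


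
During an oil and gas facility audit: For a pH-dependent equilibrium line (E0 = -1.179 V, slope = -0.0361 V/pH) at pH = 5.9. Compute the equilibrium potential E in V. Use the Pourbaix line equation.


Apply the Pourbaix line equation: E = E0 + slope*pH
E = -1.179 + (-0.0361)*5.9 = -1.179 + (-0.21299) = -1.39199 V
Rounded to 4 decimal places: E = -1.3920 V

-1.3920 V


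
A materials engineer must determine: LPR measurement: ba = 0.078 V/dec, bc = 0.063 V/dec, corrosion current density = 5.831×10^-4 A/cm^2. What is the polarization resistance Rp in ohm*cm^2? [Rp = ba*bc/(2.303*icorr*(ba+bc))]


Apply the Stern-Geary equation: Rp = ba*bc / (2.303*icorr*(ba+bc))
ba*bc = 0.078*0.063 = 0.004914
ba+bc = 0.141; 2.303*icorr*(ba+bc) = 2.303*5.831×10^-4*0.141 = 1.8934598×10^-4
Rp = 0.004914 / 1.8934598×10^-4 = 26.0 ohm*cm^2

26.0 ohm*cm^2


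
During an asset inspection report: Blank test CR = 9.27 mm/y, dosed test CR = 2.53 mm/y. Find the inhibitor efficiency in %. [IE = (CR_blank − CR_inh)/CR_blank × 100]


Apply the inhibitor-efficiency definition: IE = (CR_blank − CR_inh)/CR_blank × 100
IE = (9.27 − 2.53) / 9.27 × 100
IE = 6.74 / 9.27 × 100 = 72.7 %

72.7 %


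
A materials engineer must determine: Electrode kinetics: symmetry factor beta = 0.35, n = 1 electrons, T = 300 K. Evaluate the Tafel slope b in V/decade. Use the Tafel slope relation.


Apply the Tafel slope relation: b = 2.303*R*T/(beta*n*F)
Numerator: 2.303 * 8.314 * 300 = 5744.14
Denominator: 0.35 * 1 * 96485 = 33769.75
b = 5744.14 / 33769.75 = 0.1701 V/decade

0.1701 V/decade


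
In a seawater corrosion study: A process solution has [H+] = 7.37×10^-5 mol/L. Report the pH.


pH = −log10[H+]
pH = −log10(7.37×10^-5) = 4.13

4.13
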